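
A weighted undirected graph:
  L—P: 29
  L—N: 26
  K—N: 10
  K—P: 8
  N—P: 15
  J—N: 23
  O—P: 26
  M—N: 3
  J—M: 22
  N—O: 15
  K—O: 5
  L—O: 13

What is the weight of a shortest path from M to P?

18

Some routes from M to P:
M -> N -> K -> P: 3 + 10 + 8 = 21
M -> N -> L -> O -> K -> P: 3 + 26 + 13 + 5 + 8 = 55
M -> N -> P: 3 + 15 = 18
M -> N -> O -> P: 3 + 15 + 26 = 44
M -> N -> K -> O -> P: 3 + 10 + 5 + 26 = 44
M -> N -> O -> K -> P: 3 + 15 + 5 + 8 = 31
Shortest: 18.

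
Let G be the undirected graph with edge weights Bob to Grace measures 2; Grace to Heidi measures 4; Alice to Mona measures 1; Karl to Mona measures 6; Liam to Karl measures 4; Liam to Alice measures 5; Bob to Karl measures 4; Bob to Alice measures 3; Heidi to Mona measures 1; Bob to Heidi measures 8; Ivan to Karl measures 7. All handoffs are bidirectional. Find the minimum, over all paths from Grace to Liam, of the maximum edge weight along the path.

A few of the Grace→Liam routes:
Grace → Heidi → Mona → Alice → Liam: max(4, 1, 1, 5) = 5
Grace → Bob → Alice → Liam: max(2, 3, 5) = 5
Grace → Bob → Alice → Mona → Karl → Liam: max(2, 3, 1, 6, 4) = 6
Grace → Bob → Karl → Liam: max(2, 4, 4) = 4
Grace → Heidi → Mona → Alice → Bob → Karl → Liam: max(4, 1, 1, 3, 4, 4) = 4
Smallest bottleneck: 4.

4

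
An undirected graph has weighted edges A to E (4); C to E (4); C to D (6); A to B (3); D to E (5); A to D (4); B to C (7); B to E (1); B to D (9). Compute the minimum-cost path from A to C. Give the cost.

8

A few of the A→C routes:
A → E → B → C: 4 + 1 + 7 = 12
A → B → E → C: 3 + 1 + 4 = 8
A → D → C: 4 + 6 = 10
A → E → C: 4 + 4 = 8
A → B → C: 3 + 7 = 10
The minimum is 8.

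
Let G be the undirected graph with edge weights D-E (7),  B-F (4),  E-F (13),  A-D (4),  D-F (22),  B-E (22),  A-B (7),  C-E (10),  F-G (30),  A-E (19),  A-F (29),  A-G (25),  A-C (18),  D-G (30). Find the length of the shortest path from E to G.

36

A few of the E→G routes:
E-D-A-G: 7 + 4 + 25 = 36
E-D-G: 7 + 30 = 37
E-F-G: 13 + 30 = 43
Shortest: 36.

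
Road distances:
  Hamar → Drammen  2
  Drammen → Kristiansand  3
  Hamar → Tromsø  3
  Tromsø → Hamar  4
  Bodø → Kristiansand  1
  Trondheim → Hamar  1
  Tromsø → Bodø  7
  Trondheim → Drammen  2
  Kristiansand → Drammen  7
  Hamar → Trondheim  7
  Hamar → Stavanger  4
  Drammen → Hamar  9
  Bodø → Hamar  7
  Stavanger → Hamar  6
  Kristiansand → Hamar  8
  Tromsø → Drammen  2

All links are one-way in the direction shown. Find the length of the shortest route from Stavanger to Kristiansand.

11

Candidate routes:
Stavanger -> Hamar -> Drammen -> Kristiansand: 6 + 2 + 3 = 11
Stavanger -> Hamar -> Trondheim -> Drammen -> Kristiansand: 6 + 7 + 2 + 3 = 18
Stavanger -> Hamar -> Tromsø -> Bodø -> Kristiansand: 6 + 3 + 7 + 1 = 17
Stavanger -> Hamar -> Tromsø -> Drammen -> Kristiansand: 6 + 3 + 2 + 3 = 14
The minimum is 11.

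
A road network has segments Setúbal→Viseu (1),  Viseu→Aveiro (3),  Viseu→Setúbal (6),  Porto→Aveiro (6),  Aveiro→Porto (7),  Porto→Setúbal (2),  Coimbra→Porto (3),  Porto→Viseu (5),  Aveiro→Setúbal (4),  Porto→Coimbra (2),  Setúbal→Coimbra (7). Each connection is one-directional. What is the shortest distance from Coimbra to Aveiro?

Candidate routes:
Coimbra-Porto-Aveiro: 3 + 6 = 9
Coimbra-Porto-Setúbal-Viseu-Aveiro: 3 + 2 + 1 + 3 = 9
Coimbra-Porto-Viseu-Aveiro: 3 + 5 + 3 = 11
Best route has total 9.

9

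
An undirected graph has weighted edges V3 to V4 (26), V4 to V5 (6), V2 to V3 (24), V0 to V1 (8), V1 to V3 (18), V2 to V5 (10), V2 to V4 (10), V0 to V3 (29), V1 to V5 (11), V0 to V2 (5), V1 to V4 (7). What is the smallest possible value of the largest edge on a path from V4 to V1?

Comparing a few candidate routes:
V4-V5-V2-V0-V1: max(6, 10, 5, 8) = 10
V4-V2-V0-V1: max(10, 5, 8) = 10
V4-V1: max(7) = 7
The minimum achievable maximum is 7.

7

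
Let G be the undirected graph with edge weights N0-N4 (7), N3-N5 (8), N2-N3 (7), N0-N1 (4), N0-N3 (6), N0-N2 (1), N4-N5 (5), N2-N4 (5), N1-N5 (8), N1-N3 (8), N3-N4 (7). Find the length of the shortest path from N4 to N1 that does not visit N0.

13

Some routes from N4 to N1 avoiding N0:
N4→N3→N1: 7 + 8 = 15
N4→N5→N1: 5 + 8 = 13
N4→N2→N3→N1: 5 + 7 + 8 = 20
Best route has total 13.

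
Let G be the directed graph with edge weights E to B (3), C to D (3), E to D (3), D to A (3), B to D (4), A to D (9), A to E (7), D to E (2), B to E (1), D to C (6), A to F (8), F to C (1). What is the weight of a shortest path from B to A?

Routes from B to A:
B-E-D-A: 1 + 3 + 3 = 7
B-D-A: 4 + 3 = 7
The minimum is 7.

7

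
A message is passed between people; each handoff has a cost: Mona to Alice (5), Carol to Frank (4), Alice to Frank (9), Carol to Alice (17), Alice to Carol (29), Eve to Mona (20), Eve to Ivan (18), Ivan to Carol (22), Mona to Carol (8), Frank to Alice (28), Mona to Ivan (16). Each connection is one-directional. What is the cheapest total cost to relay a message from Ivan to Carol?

Candidate routes:
Ivan -> Carol: 22
Best route has total 22.

22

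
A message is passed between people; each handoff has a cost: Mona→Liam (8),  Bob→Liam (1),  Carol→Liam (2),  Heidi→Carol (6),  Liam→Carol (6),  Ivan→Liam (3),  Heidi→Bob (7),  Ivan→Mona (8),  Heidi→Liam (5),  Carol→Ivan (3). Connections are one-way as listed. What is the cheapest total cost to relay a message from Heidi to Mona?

17

Paths from Heidi to Mona:
Heidi → Liam → Carol → Ivan → Mona: 5 + 6 + 3 + 8 = 22
Heidi → Carol → Ivan → Mona: 6 + 3 + 8 = 17
Heidi → Bob → Liam → Carol → Ivan → Mona: 7 + 1 + 6 + 3 + 8 = 25
The minimum is 17.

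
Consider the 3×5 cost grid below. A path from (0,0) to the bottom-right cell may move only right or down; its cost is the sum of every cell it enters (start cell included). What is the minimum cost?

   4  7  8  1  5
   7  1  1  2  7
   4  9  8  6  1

Cheapest: r0c0 r0c1 r1c1 r1c2 r1c3 r2c3 r2c4
  4 + 7 + 1 + 1 + 2 + 6 + 1 = 22
For comparison, the top-then-right route costs 33.

22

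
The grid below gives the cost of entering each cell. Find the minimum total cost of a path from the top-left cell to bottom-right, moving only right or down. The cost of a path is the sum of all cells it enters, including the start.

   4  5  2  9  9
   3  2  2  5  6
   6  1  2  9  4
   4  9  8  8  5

One optimal route is r0c0 -> r1c0 -> r1c1 -> r2c1 -> r2c2 -> r2c3 -> r2c4 -> r3c4.
Its cost is 4 + 3 + 2 + 1 + 2 + 9 + 4 + 5 = 30.

30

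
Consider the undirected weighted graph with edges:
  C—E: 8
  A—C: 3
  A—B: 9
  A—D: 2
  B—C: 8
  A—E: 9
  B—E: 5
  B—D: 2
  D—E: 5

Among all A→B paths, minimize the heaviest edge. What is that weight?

2

Comparing a few candidate routes:
A - C - E - B: max(3, 8, 5) = 8
A - D - E - B: max(2, 5, 5) = 5
A - D - E - C - B: max(2, 5, 8, 8) = 8
A - D - B: max(2, 2) = 2
A - C - E - D - B: max(3, 8, 5, 2) = 8
Smallest bottleneck: 2.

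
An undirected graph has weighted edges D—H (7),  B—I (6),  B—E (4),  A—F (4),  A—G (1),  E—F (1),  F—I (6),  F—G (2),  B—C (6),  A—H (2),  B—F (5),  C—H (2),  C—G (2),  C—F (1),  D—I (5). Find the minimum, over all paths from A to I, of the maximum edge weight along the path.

Checking several routes:
A → G → C → B → F → I: max(1, 2, 6, 5, 6) = 6
A → G → C → B → I: max(1, 2, 6, 6) = 6
A → G → C → B → E → F → I: max(1, 2, 6, 4, 1, 6) = 6
A → G → C → F → I: max(1, 2, 1, 6) = 6
The minimum achievable maximum is 6.

6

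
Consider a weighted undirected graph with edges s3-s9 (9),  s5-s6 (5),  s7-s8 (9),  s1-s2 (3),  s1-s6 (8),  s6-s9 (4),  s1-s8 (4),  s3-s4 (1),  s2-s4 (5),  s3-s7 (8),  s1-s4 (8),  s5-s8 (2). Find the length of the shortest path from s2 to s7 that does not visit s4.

Routes from s2 to s7 avoiding s4:
s2-s1-s6-s9-s3-s7: 3 + 8 + 4 + 9 + 8 = 32
s2-s1-s6-s5-s8-s7: 3 + 8 + 5 + 2 + 9 = 27
s2-s1-s8-s7: 3 + 4 + 9 = 16
s2-s1-s8-s5-s6-s9-s3-s7: 3 + 4 + 2 + 5 + 4 + 9 + 8 = 35
The minimum is 16.

16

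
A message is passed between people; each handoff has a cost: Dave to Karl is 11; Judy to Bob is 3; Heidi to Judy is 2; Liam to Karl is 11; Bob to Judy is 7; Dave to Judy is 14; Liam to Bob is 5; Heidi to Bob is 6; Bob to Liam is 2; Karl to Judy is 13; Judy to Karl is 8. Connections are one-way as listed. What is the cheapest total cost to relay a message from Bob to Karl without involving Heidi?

Candidate routes:
Bob-Liam-Karl: 2 + 11 = 13
Bob-Judy-Karl: 7 + 8 = 15
Shortest: 13.

13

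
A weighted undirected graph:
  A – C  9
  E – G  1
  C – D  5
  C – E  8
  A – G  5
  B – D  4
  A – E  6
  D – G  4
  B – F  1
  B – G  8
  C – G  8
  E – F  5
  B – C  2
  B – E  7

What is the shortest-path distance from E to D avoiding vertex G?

A few of the E→D routes:
E → B → D: 7 + 4 = 11
E → F → B → D: 5 + 1 + 4 = 10
E → C → D: 8 + 5 = 13
E → F → B → C → D: 5 + 1 + 2 + 5 = 13
Shortest: 10.

10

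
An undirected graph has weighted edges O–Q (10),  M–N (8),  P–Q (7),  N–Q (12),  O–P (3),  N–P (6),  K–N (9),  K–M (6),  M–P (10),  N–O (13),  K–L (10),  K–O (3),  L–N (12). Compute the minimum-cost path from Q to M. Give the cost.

17

A few of the Q→M routes:
Q-P-N-M: 7 + 6 + 8 = 21
Q-P-M: 7 + 10 = 17
Q-O-P-M: 10 + 3 + 10 = 23
Q-O-K-M: 10 + 3 + 6 = 19
Q-P-O-K-M: 7 + 3 + 3 + 6 = 19
Q-N-M: 12 + 8 = 20
Shortest: 17.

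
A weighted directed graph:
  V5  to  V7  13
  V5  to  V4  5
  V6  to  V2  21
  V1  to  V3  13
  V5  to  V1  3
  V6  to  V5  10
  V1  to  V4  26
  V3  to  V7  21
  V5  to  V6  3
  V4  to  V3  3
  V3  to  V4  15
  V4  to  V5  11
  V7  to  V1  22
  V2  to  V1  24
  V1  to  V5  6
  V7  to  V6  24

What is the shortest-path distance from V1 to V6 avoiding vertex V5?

Candidate routes:
V1 - V4 - V3 - V7 - V6: 26 + 3 + 21 + 24 = 74
V1 - V3 - V7 - V6: 13 + 21 + 24 = 58
The minimum is 58.

58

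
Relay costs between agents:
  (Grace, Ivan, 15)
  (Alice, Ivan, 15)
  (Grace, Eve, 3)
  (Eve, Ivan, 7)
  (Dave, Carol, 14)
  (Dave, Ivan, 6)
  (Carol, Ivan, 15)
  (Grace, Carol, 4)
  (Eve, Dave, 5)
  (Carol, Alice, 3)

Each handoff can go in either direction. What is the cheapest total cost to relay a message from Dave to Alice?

15

A few of the Dave→Alice routes:
Dave-Ivan-Eve-Grace-Carol-Alice: 6 + 7 + 3 + 4 + 3 = 23
Dave-Carol-Alice: 14 + 3 = 17
Dave-Ivan-Alice: 6 + 15 = 21
Dave-Eve-Grace-Carol-Alice: 5 + 3 + 4 + 3 = 15
Dave-Ivan-Carol-Alice: 6 + 15 + 3 = 24
Shortest: 15.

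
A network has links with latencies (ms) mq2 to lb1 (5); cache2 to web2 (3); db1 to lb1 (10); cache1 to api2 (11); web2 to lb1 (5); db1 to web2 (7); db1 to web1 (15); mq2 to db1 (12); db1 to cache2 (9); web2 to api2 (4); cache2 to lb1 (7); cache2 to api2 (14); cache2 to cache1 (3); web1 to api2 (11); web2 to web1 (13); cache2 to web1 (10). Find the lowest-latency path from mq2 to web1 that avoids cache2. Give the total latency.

A few of the mq2→web1 routes:
mq2→db1→web1: 12 + 15 = 27
mq2→lb1→web2→web1: 5 + 5 + 13 = 23
mq2→lb1→web2→api2→web1: 5 + 5 + 4 + 11 = 25
mq2→lb1→db1→web1: 5 + 10 + 15 = 30
Shortest: 23 ms.

23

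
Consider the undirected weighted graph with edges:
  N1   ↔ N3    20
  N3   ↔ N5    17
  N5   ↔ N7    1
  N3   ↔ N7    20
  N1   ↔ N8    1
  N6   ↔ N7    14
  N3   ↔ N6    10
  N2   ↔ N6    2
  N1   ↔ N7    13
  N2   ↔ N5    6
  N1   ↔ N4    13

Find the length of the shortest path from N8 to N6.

23

Checking several routes:
N8 - N1 - N7 - N5 - N2 - N6: 1 + 13 + 1 + 6 + 2 = 23
N8 - N1 - N7 - N6: 1 + 13 + 14 = 28
N8 - N1 - N3 - N6: 1 + 20 + 10 = 31
N8 - N1 - N7 - N5 - N3 - N6: 1 + 13 + 1 + 17 + 10 = 42
Shortest: 23.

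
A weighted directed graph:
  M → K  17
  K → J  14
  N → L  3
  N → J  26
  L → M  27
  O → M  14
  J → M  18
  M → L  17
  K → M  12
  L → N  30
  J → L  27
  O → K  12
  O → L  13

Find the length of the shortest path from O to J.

A few of the O→J routes:
O → L → M → K → J: 13 + 27 + 17 + 14 = 71
O → M → K → J: 14 + 17 + 14 = 45
O → L → N → J: 13 + 30 + 26 = 69
O → K → J: 12 + 14 = 26
O → M → L → N → J: 14 + 17 + 30 + 26 = 87
The minimum is 26.

26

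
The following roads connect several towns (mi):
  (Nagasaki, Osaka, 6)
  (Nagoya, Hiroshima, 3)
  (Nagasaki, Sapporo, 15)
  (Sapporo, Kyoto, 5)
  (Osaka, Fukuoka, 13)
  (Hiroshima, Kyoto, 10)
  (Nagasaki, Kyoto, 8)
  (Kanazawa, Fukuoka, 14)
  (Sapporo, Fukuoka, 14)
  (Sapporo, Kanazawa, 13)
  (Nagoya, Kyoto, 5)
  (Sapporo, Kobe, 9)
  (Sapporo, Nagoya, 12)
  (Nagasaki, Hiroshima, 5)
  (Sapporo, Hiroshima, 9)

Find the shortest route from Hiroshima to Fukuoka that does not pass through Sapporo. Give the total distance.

24

Routes from Hiroshima to Fukuoka avoiding Sapporo:
Hiroshima → Kyoto → Nagasaki → Osaka → Fukuoka: 10 + 8 + 6 + 13 = 37
Hiroshima → Nagasaki → Osaka → Fukuoka: 5 + 6 + 13 = 24
Hiroshima → Nagoya → Kyoto → Nagasaki → Osaka → Fukuoka: 3 + 5 + 8 + 6 + 13 = 35
Shortest: 24 mi.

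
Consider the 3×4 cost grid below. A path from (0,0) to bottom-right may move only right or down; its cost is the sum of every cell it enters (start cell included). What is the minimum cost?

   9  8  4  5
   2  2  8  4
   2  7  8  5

30

Path [0,0]→[1,0]→[1,1]→[1,2]→[1,3]→[2,3]: 9 + 2 + 2 + 8 + 4 + 5 = 30.
For comparison, the top-then-right route costs 35.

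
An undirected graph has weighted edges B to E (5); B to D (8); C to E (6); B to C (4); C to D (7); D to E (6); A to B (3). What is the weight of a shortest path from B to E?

Some routes from B to E:
B→D→E: 8 + 6 = 14
B→E: 5
B→C→E: 4 + 6 = 10
The minimum is 5.

5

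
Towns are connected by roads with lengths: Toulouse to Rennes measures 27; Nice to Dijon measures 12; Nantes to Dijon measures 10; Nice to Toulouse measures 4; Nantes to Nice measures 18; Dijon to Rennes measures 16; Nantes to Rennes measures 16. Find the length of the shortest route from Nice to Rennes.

28

Routes from Nice to Rennes:
Nice→Dijon→Nantes→Rennes: 12 + 10 + 16 = 38
Nice→Nantes→Rennes: 18 + 16 = 34
Nice→Toulouse→Rennes: 4 + 27 = 31
Nice→Nantes→Dijon→Rennes: 18 + 10 + 16 = 44
Nice→Dijon→Rennes: 12 + 16 = 28
Shortest: 28.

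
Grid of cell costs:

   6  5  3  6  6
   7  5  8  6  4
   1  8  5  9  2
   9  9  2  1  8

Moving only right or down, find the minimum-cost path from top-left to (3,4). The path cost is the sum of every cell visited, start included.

38

Take [0,0] [0,1] [0,2] [1,2] [2,2] [3,2] [3,3] [3,4] for a total of 6 + 5 + 3 + 8 + 5 + 2 + 1 + 8 = 38.
For comparison, the top-then-right route costs 40.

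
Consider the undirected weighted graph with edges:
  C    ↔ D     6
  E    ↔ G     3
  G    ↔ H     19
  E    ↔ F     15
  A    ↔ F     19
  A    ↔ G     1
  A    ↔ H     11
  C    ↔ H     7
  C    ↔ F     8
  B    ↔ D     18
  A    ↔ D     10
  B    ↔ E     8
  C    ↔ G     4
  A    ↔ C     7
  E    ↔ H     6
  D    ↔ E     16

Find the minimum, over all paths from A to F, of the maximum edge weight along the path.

A few of the A→F routes:
A → G → E → H → C → F: max(1, 3, 6, 7, 8) = 8
A → C → F: max(7, 8) = 8
A → G → C → F: max(1, 4, 8) = 8
A → D → C → F: max(10, 6, 8) = 10
The minimum achievable maximum is 8.

8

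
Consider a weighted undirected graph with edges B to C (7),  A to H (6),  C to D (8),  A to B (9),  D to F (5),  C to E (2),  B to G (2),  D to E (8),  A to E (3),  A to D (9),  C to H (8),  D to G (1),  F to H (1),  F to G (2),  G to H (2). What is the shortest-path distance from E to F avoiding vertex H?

A few of the E→F routes:
E - C - B - G - F: 2 + 7 + 2 + 2 = 13
E - C - D - F: 2 + 8 + 5 = 15
E - C - D - G - F: 2 + 8 + 1 + 2 = 13
E - D - F: 8 + 5 = 13
E - D - G - F: 8 + 1 + 2 = 11
Shortest: 11.

11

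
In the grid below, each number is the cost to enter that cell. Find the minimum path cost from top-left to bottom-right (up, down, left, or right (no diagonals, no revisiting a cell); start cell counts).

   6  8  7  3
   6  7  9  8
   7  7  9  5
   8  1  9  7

Take r0c0→r1c0→r1c1→r2c1→r3c1→r3c2→r3c3 for a total of 6 + 6 + 7 + 7 + 1 + 9 + 7 = 43.

43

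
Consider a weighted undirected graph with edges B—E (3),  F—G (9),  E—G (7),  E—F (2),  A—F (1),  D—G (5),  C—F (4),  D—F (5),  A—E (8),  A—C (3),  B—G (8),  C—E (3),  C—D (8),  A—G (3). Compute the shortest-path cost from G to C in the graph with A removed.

10

Checking several routes:
G -> D -> F -> C: 5 + 5 + 4 = 14
G -> E -> F -> C: 7 + 2 + 4 = 13
G -> F -> C: 9 + 4 = 13
G -> D -> C: 5 + 8 = 13
G -> E -> C: 7 + 3 = 10
Shortest: 10.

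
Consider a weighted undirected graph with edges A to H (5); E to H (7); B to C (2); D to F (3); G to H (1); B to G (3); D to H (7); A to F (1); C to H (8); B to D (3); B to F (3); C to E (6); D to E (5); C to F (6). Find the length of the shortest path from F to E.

Some routes from F to E:
F -> C -> E: 6 + 6 = 12
F -> D -> E: 3 + 5 = 8
F -> B -> D -> E: 3 + 3 + 5 = 11
F -> B -> C -> E: 3 + 2 + 6 = 11
F -> A -> H -> E: 1 + 5 + 7 = 13
The minimum is 8.

8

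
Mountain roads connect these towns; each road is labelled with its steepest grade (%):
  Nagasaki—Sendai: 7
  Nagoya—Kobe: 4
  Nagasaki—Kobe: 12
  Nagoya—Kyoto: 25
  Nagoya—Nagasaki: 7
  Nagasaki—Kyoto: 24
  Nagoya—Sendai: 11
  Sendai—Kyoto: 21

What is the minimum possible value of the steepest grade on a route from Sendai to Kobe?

7

Some routes from Sendai to Kobe:
Sendai-Nagasaki-Kobe: max(7, 12) = 12
Sendai-Nagasaki-Nagoya-Kobe: max(7, 7, 4) = 7
Sendai-Nagoya-Kobe: max(11, 4) = 11
The minimum achievable maximum is 7%.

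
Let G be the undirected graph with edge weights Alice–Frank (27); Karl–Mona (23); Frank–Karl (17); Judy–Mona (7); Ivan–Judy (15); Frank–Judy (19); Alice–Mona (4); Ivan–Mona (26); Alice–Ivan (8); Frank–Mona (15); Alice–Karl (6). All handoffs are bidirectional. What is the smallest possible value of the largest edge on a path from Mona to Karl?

6

Comparing a few candidate routes:
Mona -> Alice -> Karl: max(4, 6) = 6
Mona -> Frank -> Judy -> Ivan -> Alice -> Karl: max(15, 19, 15, 8, 6) = 19
Mona -> Judy -> Frank -> Karl: max(7, 19, 17) = 19
Mona -> Frank -> Karl: max(15, 17) = 17
Mona -> Judy -> Ivan -> Alice -> Karl: max(7, 15, 8, 6) = 15
Best route has worst link 6.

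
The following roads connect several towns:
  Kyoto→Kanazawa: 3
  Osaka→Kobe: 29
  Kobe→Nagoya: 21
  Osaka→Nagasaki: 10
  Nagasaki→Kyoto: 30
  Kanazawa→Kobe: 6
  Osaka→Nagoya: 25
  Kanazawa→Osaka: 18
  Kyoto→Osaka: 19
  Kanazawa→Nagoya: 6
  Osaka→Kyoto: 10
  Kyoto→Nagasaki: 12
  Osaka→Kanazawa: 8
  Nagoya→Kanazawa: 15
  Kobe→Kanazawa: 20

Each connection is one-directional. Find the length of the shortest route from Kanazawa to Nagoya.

Routes from Kanazawa to Nagoya:
Kanazawa - Osaka - Nagoya: 18 + 25 = 43
Kanazawa - Kobe - Nagoya: 6 + 21 = 27
Kanazawa - Osaka - Kobe - Nagoya: 18 + 29 + 21 = 68
Kanazawa - Nagoya: 6
The minimum is 6.

6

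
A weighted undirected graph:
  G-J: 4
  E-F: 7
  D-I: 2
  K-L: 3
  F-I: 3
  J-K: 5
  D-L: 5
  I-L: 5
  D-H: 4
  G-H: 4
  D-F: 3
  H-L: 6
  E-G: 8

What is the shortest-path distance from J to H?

Some routes from J to H:
J - G - E - F - D - H: 4 + 8 + 7 + 3 + 4 = 26
J - K - L - I - F - D - H: 5 + 3 + 5 + 3 + 3 + 4 = 23
J - G - H: 4 + 4 = 8
J - K - L - I - D - H: 5 + 3 + 5 + 2 + 4 = 19
J - K - L - H: 5 + 3 + 6 = 14
J - K - L - D - H: 5 + 3 + 5 + 4 = 17
Best route has total 8.

8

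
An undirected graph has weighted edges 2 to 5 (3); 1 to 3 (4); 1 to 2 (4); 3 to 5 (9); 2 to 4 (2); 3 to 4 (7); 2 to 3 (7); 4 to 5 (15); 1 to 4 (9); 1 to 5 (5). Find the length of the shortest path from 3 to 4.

7

A few of the 3→4 routes:
3-1-2-4: 4 + 4 + 2 = 10
3-4: 7
3-1-4: 4 + 9 = 13
3-5-2-4: 9 + 3 + 2 = 14
3-1-5-2-4: 4 + 5 + 3 + 2 = 14
3-2-4: 7 + 2 = 9
Best route has total 7.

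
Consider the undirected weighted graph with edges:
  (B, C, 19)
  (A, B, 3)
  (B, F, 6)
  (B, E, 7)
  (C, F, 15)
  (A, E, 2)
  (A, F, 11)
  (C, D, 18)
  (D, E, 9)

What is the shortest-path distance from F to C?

Checking several routes:
F→C: 15
F→B→C: 6 + 19 = 25
F→A→B→C: 11 + 3 + 19 = 33
The minimum is 15.

15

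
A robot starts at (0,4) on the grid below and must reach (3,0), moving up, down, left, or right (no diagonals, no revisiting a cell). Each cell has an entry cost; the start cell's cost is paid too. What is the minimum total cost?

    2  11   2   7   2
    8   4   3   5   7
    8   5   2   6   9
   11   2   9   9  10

34

Best path: [0,4] → [0,3] → [0,2] → [1,2] → [2,2] → [2,1] → [3,1] → [3,0]
Cost: 2 + 7 + 2 + 3 + 2 + 5 + 2 + 11 = 34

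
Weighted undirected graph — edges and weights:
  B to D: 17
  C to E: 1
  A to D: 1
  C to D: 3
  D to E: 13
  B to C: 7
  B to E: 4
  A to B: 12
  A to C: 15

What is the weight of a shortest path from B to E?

Comparing a few candidate routes:
B -> D -> C -> E: 17 + 3 + 1 = 21
B -> E: 4
B -> A -> D -> C -> E: 12 + 1 + 3 + 1 = 17
B -> C -> D -> E: 7 + 3 + 13 = 23
B -> C -> E: 7 + 1 = 8
Best route has total 4.

4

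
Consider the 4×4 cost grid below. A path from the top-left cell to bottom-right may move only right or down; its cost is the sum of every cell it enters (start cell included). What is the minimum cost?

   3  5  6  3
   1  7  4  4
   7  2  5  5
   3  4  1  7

Path (0,0) → (1,0) → (1,1) → (2,1) → (3,1) → (3,2) → (3,3): 3 + 1 + 7 + 2 + 4 + 1 + 7 = 25.
(Top row then right column would cost 33.)

25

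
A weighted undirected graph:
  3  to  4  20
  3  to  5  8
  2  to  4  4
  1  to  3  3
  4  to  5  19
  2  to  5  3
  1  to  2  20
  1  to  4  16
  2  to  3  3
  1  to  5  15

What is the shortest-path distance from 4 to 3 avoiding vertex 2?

19

Some routes from 4 to 3 avoiding 2:
4 -> 5 -> 1 -> 3: 19 + 15 + 3 = 37
4 -> 1 -> 3: 16 + 3 = 19
4 -> 5 -> 3: 19 + 8 = 27
4 -> 3: 20
Best route has total 19.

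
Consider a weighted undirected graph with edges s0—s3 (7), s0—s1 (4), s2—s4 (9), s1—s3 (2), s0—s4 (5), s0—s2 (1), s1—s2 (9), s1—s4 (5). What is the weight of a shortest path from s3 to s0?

Comparing a few candidate routes:
s3 → s0: 7
s3 → s1 → s0: 2 + 4 = 6
s3 → s1 → s2 → s0: 2 + 9 + 1 = 12
s3 → s1 → s4 → s0: 2 + 5 + 5 = 12
Best route has total 6.

6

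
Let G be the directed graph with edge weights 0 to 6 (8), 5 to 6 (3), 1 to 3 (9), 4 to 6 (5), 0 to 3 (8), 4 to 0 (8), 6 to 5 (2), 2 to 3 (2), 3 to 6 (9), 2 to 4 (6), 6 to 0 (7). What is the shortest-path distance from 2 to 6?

11

Routes from 2 to 6:
2 - 3 - 6: 2 + 9 = 11
2 - 4 - 0 - 6: 6 + 8 + 8 = 22
2 - 4 - 0 - 3 - 6: 6 + 8 + 8 + 9 = 31
2 - 4 - 6: 6 + 5 = 11
Shortest: 11.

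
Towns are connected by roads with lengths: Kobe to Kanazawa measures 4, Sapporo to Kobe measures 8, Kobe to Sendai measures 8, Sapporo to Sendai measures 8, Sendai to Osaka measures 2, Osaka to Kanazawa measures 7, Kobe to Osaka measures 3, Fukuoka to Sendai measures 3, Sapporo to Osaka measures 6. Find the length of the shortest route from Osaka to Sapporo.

6

Checking several routes:
Osaka→Sendai→Kobe→Sapporo: 2 + 8 + 8 = 18
Osaka→Sendai→Sapporo: 2 + 8 = 10
Osaka→Kobe→Sapporo: 3 + 8 = 11
Osaka→Sapporo: 6
The minimum is 6.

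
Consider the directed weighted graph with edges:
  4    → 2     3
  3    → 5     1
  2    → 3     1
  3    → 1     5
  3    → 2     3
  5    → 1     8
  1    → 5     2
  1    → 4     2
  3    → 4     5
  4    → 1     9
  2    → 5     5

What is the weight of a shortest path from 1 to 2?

Routes from 1 to 2:
1-4-2: 2 + 3 = 5
Best route has total 5.

5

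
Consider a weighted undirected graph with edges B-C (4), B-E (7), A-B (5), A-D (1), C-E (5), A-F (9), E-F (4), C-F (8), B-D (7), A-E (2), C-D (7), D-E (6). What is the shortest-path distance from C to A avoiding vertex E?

Candidate routes:
C -> B -> A: 4 + 5 = 9
C -> D -> A: 7 + 1 = 8
C -> D -> B -> A: 7 + 7 + 5 = 19
C -> B -> D -> A: 4 + 7 + 1 = 12
C -> F -> A: 8 + 9 = 17
Best route has total 8.

8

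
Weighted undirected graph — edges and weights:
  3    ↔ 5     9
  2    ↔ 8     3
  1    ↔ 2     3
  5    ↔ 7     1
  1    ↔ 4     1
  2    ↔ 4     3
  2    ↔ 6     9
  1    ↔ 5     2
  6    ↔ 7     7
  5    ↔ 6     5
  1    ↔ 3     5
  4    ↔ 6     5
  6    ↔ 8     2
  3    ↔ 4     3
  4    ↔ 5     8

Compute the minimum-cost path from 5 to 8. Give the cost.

7

Some routes from 5 to 8:
5 → 4 → 2 → 8: 8 + 3 + 3 = 14
5 → 1 → 4 → 2 → 8: 2 + 1 + 3 + 3 = 9
5 → 1 → 2 → 8: 2 + 3 + 3 = 8
5 → 7 → 6 → 8: 1 + 7 + 2 = 10
5 → 6 → 8: 5 + 2 = 7
5 → 1 → 4 → 6 → 8: 2 + 1 + 5 + 2 = 10
Shortest: 7.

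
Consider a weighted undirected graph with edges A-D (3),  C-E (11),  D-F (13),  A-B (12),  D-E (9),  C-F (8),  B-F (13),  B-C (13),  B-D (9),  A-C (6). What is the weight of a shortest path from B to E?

Some routes from B to E:
B → C → E: 13 + 11 = 24
B → A → D → E: 12 + 3 + 9 = 24
B → A → C → E: 12 + 6 + 11 = 29
B → D → E: 9 + 9 = 18
B → C → A → D → E: 13 + 6 + 3 + 9 = 31
B → D → A → C → E: 9 + 3 + 6 + 11 = 29
Best route has total 18.

18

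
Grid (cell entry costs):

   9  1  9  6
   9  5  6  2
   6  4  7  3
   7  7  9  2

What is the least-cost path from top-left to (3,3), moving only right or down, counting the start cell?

Best path: r0c0 r0c1 r1c1 r1c2 r1c3 r2c3 r3c3
Cost: 9 + 1 + 5 + 6 + 2 + 3 + 2 = 28

28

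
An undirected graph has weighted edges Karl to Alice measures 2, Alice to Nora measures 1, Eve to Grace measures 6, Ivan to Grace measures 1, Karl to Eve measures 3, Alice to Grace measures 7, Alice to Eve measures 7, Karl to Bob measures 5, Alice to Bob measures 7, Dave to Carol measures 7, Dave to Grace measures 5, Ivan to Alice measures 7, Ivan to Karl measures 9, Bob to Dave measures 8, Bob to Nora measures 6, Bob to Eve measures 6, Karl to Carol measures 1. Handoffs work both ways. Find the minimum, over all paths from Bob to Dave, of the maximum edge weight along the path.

A few of the Bob→Dave routes:
Bob -> Eve -> Grace -> Dave: max(6, 6, 5) = 6
Bob -> Alice -> Eve -> Grace -> Dave: max(7, 7, 6, 5) = 7
Bob -> Karl -> Eve -> Grace -> Dave: max(5, 3, 6, 5) = 6
Bob -> Nora -> Alice -> Karl -> Eve -> Grace -> Dave: max(6, 1, 2, 3, 6, 5) = 6
Bob -> Alice -> Eve -> Karl -> Carol -> Dave: max(7, 7, 3, 1, 7) = 7
The minimum achievable maximum is 6.

6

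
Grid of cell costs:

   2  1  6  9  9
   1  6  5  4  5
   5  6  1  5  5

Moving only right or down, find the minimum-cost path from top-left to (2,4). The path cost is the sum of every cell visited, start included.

25

Path [0,0] -> [0,1] -> [0,2] -> [1,2] -> [2,2] -> [2,3] -> [2,4]: 2 + 1 + 6 + 5 + 1 + 5 + 5 = 25.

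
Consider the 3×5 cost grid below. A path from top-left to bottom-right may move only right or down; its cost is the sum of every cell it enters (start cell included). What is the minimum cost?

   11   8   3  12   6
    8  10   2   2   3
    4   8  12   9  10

Path [0,0]→[0,1]→[0,2]→[1,2]→[1,3]→[1,4]→[2,4]: 11 + 8 + 3 + 2 + 2 + 3 + 10 = 39.

39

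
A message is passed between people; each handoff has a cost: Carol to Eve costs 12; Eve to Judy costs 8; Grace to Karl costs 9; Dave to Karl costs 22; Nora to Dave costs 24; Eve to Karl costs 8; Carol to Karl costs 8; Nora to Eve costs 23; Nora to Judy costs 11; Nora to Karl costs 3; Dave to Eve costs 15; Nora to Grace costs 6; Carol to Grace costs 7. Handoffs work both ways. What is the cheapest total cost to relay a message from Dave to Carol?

Comparing a few candidate routes:
Dave-Karl-Carol: 22 + 8 = 30
Dave-Nora-Grace-Carol: 24 + 6 + 7 = 37
Dave-Eve-Carol: 15 + 12 = 27
Dave-Eve-Karl-Carol: 15 + 8 + 8 = 31
Dave-Nora-Karl-Carol: 24 + 3 + 8 = 35
The minimum is 27.

27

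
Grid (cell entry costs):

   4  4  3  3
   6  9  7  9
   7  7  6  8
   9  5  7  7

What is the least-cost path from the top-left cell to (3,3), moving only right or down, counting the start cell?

Path (0,0) → (0,1) → (0,2) → (0,3) → (1,3) → (2,3) → (3,3): 4 + 4 + 3 + 3 + 9 + 8 + 7 = 38.

38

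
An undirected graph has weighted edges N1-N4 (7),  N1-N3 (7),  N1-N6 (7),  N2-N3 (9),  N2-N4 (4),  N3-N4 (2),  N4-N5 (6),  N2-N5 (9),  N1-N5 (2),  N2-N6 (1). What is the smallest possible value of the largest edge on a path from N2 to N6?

1

Comparing a few candidate routes:
N2 - N4 - N3 - N1 - N6: max(4, 2, 7, 7) = 7
N2 - N4 - N5 - N1 - N6: max(4, 6, 2, 7) = 7
N2 - N6: max(1) = 1
Smallest bottleneck: 1.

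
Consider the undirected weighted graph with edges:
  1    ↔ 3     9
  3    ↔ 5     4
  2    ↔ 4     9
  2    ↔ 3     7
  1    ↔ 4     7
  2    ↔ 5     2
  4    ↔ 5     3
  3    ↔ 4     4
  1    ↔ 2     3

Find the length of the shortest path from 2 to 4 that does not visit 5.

Paths from 2 to 4 avoiding 5:
2 -> 3 -> 4: 7 + 4 = 11
2 -> 3 -> 1 -> 4: 7 + 9 + 7 = 23
2 -> 1 -> 3 -> 4: 3 + 9 + 4 = 16
2 -> 1 -> 4: 3 + 7 = 10
2 -> 4: 9
The minimum is 9.

9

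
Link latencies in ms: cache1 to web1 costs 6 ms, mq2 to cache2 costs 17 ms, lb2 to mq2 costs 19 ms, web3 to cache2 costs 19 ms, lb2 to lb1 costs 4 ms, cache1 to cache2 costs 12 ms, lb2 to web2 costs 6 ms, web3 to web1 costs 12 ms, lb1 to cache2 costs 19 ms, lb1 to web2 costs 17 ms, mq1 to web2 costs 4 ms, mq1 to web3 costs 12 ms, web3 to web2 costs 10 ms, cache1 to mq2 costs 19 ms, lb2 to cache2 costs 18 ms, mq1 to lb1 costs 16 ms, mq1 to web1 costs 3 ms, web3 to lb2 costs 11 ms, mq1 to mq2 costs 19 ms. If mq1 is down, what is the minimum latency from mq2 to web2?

Checking several routes:
mq2 - cache2 - lb2 - web2: 17 + 18 + 6 = 41
mq2 - lb2 - lb1 - web2: 19 + 4 + 17 = 40
mq2 - lb2 - web2: 19 + 6 = 25
mq2 - cache2 - lb1 - lb2 - web2: 17 + 19 + 4 + 6 = 46
mq2 - lb2 - web3 - web2: 19 + 11 + 10 = 40
The minimum is 25 ms.

25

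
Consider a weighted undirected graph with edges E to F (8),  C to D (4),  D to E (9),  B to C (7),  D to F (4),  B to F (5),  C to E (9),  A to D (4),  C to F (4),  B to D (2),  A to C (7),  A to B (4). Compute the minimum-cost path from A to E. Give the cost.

13

Checking several routes:
A → B → D → E: 4 + 2 + 9 = 15
A → D → F → E: 4 + 4 + 8 = 16
A → C → E: 7 + 9 = 16
A → D → E: 4 + 9 = 13
Shortest: 13.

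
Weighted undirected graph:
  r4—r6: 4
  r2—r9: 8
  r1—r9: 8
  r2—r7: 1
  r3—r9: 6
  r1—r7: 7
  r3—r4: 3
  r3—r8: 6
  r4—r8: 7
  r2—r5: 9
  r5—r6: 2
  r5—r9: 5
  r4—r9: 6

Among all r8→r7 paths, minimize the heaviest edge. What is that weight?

A few of the r8→r7 routes:
r8 -> r4 -> r9 -> r1 -> r7: max(7, 6, 8, 7) = 8
r8 -> r4 -> r3 -> r9 -> r1 -> r7: max(7, 3, 6, 8, 7) = 8
r8 -> r4 -> r3 -> r9 -> r2 -> r7: max(7, 3, 6, 8, 1) = 8
r8 -> r4 -> r9 -> r2 -> r7: max(7, 6, 8, 1) = 8
r8 -> r4 -> r6 -> r5 -> r9 -> r1 -> r7: max(7, 4, 2, 5, 8, 7) = 8
r8 -> r4 -> r6 -> r5 -> r9 -> r2 -> r7: max(7, 4, 2, 5, 8, 1) = 8
The minimum achievable maximum is 8.

8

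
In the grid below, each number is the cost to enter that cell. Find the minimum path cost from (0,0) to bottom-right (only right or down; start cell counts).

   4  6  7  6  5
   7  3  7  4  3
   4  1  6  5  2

27

Best path: r0c0 r0c1 r1c1 r2c1 r2c2 r2c3 r2c4
Cost: 4 + 6 + 3 + 1 + 6 + 5 + 2 = 27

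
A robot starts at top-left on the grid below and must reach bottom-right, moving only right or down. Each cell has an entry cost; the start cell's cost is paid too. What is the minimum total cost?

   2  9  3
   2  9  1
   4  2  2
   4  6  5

Path [0,0]→[1,0]→[2,0]→[2,1]→[2,2]→[3,2]: 2 + 2 + 4 + 2 + 2 + 5 = 17.
(Top row then right column would cost 22.)

17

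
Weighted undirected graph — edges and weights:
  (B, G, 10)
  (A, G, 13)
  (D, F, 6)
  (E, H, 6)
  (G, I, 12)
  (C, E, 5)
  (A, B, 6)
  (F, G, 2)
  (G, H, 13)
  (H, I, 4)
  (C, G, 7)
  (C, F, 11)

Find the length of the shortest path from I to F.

Checking several routes:
I→H→E→C→G→F: 4 + 6 + 5 + 7 + 2 = 24
I→H→G→F: 4 + 13 + 2 = 19
I→G→C→F: 12 + 7 + 11 = 30
I→G→F: 12 + 2 = 14
I→H→E→C→F: 4 + 6 + 5 + 11 = 26
Shortest: 14.

14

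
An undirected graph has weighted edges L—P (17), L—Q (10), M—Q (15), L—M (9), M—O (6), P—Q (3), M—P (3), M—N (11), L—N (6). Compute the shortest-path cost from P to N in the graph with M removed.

19

Routes from P to N avoiding M:
P -> L -> N: 17 + 6 = 23
P -> Q -> L -> N: 3 + 10 + 6 = 19
Shortest: 19.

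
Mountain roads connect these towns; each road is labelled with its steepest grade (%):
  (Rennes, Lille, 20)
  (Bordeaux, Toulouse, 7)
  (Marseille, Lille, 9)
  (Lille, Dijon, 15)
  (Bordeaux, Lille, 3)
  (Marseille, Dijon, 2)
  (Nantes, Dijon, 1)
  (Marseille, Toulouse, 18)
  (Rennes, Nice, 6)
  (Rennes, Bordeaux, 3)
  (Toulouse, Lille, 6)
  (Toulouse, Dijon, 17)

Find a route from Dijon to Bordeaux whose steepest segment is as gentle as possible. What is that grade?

9

Checking several routes:
Dijon-Marseille-Lille-Toulouse-Bordeaux: max(2, 9, 6, 7) = 9
Dijon-Lille-Bordeaux: max(15, 3) = 15
Dijon-Marseille-Lille-Bordeaux: max(2, 9, 3) = 9
Smallest bottleneck: 9%.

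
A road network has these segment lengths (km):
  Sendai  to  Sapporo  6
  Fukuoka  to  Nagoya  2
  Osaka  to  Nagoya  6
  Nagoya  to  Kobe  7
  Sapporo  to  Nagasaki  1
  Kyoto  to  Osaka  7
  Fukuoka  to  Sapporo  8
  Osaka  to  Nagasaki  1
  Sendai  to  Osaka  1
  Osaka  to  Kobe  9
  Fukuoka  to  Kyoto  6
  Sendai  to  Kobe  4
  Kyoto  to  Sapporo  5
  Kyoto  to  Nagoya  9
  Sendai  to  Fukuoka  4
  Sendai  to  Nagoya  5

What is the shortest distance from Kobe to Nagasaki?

Some routes from Kobe to Nagasaki:
Kobe - Nagoya - Sendai - Osaka - Nagasaki: 7 + 5 + 1 + 1 = 14
Kobe - Nagoya - Osaka - Nagasaki: 7 + 6 + 1 = 14
Kobe - Nagoya - Fukuoka - Sendai - Osaka - Nagasaki: 7 + 2 + 4 + 1 + 1 = 15
Kobe - Sendai - Sapporo - Nagasaki: 4 + 6 + 1 = 11
Kobe - Osaka - Nagasaki: 9 + 1 = 10
Kobe - Sendai - Osaka - Nagasaki: 4 + 1 + 1 = 6
The minimum is 6 km.

6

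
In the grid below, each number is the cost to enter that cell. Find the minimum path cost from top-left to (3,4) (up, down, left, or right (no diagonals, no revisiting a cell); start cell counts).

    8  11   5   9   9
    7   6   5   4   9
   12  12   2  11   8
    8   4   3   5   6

42

One optimal route is [0,0] -> [1,0] -> [1,1] -> [1,2] -> [2,2] -> [3,2] -> [3,3] -> [3,4].
Its cost is 8 + 7 + 6 + 5 + 2 + 3 + 5 + 6 = 42.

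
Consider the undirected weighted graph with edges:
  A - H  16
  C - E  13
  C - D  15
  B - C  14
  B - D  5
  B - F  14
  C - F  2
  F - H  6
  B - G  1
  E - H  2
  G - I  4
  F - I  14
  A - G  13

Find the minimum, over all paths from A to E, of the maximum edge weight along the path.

14

Checking several routes:
A -> G -> I -> F -> H -> E: max(13, 4, 14, 6, 2) = 14
A -> G -> I -> F -> C -> E: max(13, 4, 14, 2, 13) = 14
A -> G -> I -> F -> B -> C -> E: max(13, 4, 14, 14, 14, 13) = 14
The minimum achievable maximum is 14.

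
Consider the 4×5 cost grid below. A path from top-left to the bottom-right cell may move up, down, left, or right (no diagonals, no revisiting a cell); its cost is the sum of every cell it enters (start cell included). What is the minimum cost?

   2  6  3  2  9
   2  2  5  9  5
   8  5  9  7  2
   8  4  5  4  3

Path r0c0 -> r1c0 -> r1c1 -> r2c1 -> r3c1 -> r3c2 -> r3c3 -> r3c4: 2 + 2 + 2 + 5 + 4 + 5 + 4 + 3 = 27.

27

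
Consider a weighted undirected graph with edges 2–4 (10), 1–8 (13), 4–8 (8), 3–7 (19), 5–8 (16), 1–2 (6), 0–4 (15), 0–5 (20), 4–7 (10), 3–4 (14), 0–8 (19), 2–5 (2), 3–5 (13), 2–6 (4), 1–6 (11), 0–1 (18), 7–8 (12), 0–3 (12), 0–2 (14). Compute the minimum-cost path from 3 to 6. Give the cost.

Comparing a few candidate routes:
3 -> 5 -> 2 -> 1 -> 6: 13 + 2 + 6 + 11 = 32
3 -> 5 -> 2 -> 6: 13 + 2 + 4 = 19
3 -> 0 -> 2 -> 6: 12 + 14 + 4 = 30
3 -> 0 -> 5 -> 2 -> 6: 12 + 20 + 2 + 4 = 38
3 -> 4 -> 2 -> 6: 14 + 10 + 4 = 28
Shortest: 19.

19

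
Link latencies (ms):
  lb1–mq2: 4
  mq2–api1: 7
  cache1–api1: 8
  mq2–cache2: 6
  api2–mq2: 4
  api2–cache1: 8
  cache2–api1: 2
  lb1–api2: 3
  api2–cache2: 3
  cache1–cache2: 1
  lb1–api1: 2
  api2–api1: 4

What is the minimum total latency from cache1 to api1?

3

Comparing a few candidate routes:
cache1-api1: 8
cache1-api2-api1: 8 + 4 = 12
cache1-cache2-api2-lb1-api1: 1 + 3 + 3 + 2 = 9
cache1-cache2-api2-api1: 1 + 3 + 4 = 8
cache1-cache2-api1: 1 + 2 = 3
The minimum is 3 ms.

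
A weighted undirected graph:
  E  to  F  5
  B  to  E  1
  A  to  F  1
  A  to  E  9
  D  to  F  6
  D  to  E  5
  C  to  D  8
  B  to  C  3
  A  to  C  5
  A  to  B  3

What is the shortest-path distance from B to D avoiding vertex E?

10

Candidate routes:
B - A - F - D: 3 + 1 + 6 = 10
B - A - C - D: 3 + 5 + 8 = 16
B - C - D: 3 + 8 = 11
B - C - A - F - D: 3 + 5 + 1 + 6 = 15
The minimum is 10.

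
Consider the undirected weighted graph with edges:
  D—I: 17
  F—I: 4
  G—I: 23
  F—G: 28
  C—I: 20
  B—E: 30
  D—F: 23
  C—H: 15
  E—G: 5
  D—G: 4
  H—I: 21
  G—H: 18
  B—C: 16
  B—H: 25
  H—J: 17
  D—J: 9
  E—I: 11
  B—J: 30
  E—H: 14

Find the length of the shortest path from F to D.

21

A few of the F→D routes:
F-D: 23
F-I-G-D: 4 + 23 + 4 = 31
F-I-D: 4 + 17 = 21
F-I-E-G-D: 4 + 11 + 5 + 4 = 24
Best route has total 21.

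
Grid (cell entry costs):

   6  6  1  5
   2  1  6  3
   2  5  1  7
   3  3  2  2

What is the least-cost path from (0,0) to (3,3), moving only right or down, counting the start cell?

19

Cheapest: r0c0 r1c0 r1c1 r2c1 r2c2 r3c2 r3c3
  6 + 2 + 1 + 5 + 1 + 2 + 2 = 19
For comparison, the top-then-right route costs 30.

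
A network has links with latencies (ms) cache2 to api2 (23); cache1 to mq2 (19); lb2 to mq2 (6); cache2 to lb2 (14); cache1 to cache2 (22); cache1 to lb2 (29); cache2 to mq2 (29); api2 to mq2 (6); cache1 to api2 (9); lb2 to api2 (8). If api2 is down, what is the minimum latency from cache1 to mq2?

Checking several routes:
cache1 → lb2 → mq2: 29 + 6 = 35
cache1 → cache2 → lb2 → mq2: 22 + 14 + 6 = 42
cache1 → cache2 → mq2: 22 + 29 = 51
cache1 → mq2: 19
Best route has total 19 ms.

19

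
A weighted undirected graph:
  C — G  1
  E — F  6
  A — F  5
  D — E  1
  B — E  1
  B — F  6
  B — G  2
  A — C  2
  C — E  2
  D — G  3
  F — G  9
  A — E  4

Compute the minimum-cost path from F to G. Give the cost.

Some routes from F to G:
F→B→G: 6 + 2 = 8
F→A→C→G: 5 + 2 + 1 = 8
F→E→C→G: 6 + 2 + 1 = 9
F→G: 9
F→E→B→G: 6 + 1 + 2 = 9
The minimum is 8.

8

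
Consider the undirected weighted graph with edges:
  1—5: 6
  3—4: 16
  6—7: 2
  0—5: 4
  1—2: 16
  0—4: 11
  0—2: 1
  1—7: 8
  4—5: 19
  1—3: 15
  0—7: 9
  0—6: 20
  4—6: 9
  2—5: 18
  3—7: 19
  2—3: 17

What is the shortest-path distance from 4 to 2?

Comparing a few candidate routes:
4 - 0 - 2: 11 + 1 = 12
4 - 6 - 7 - 0 - 2: 9 + 2 + 9 + 1 = 21
4 - 5 - 0 - 2: 19 + 4 + 1 = 24
Shortest: 12.

12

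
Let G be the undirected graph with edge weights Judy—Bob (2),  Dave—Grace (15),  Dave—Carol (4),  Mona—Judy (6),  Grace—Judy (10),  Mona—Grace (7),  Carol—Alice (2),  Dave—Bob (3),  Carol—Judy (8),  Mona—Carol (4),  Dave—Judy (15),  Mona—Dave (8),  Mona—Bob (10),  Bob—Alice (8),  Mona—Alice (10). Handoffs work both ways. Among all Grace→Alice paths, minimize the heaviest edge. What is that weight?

7

Some routes from Grace to Alice:
Grace → Mona → Carol → Judy → Bob → Alice: max(7, 4, 8, 2, 8) = 8
Grace → Mona → Carol → Dave → Bob → Alice: max(7, 4, 4, 3, 8) = 8
Grace → Mona → Carol → Alice: max(7, 4, 2) = 7
Grace → Mona → Judy → Bob → Alice: max(7, 6, 2, 8) = 8
Grace → Mona → Judy → Bob → Dave → Carol → Alice: max(7, 6, 2, 3, 4, 2) = 7
Smallest bottleneck: 7.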